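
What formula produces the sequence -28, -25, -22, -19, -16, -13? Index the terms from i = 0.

Check differences: -25 - -28 = 3
-22 - -25 = 3
Common difference d = 3.
First term a = -28.
Formula: S_i = -28 + 3*i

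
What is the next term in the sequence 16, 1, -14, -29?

Differences: 1 - 16 = -15
This is an arithmetic sequence with common difference d = -15.
Next term = -29 + -15 = -44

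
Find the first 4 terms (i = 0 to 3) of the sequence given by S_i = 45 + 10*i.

This is an arithmetic sequence.
i=0: S_0 = 45 + 10*0 = 45
i=1: S_1 = 45 + 10*1 = 55
i=2: S_2 = 45 + 10*2 = 65
i=3: S_3 = 45 + 10*3 = 75
The first 4 terms are: [45, 55, 65, 75]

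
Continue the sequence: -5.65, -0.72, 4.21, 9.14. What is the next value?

Differences: -0.72 - -5.65 = 4.93
This is an arithmetic sequence with common difference d = 4.93.
Next term = 9.14 + 4.93 = 14.07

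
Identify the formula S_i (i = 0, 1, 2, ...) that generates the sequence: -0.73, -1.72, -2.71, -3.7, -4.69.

Check differences: -1.72 - -0.73 = -0.99
-2.71 - -1.72 = -0.99
Common difference d = -0.99.
First term a = -0.73.
Formula: S_i = -0.73 - 0.99*i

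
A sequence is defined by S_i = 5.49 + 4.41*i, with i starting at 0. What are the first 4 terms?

This is an arithmetic sequence.
i=0: S_0 = 5.49 + 4.41*0 = 5.49
i=1: S_1 = 5.49 + 4.41*1 = 9.9
i=2: S_2 = 5.49 + 4.41*2 = 14.31
i=3: S_3 = 5.49 + 4.41*3 = 18.72
The first 4 terms are: [5.49, 9.9, 14.31, 18.72]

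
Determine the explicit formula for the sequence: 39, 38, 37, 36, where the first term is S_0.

Check differences: 38 - 39 = -1
37 - 38 = -1
Common difference d = -1.
First term a = 39.
Formula: S_i = 39 - 1*i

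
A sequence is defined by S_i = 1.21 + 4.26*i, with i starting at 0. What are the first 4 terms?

This is an arithmetic sequence.
i=0: S_0 = 1.21 + 4.26*0 = 1.21
i=1: S_1 = 1.21 + 4.26*1 = 5.47
i=2: S_2 = 1.21 + 4.26*2 = 9.73
i=3: S_3 = 1.21 + 4.26*3 = 13.99
The first 4 terms are: [1.21, 5.47, 9.73, 13.99]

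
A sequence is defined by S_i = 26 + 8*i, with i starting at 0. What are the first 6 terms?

This is an arithmetic sequence.
i=0: S_0 = 26 + 8*0 = 26
i=1: S_1 = 26 + 8*1 = 34
i=2: S_2 = 26 + 8*2 = 42
i=3: S_3 = 26 + 8*3 = 50
i=4: S_4 = 26 + 8*4 = 58
i=5: S_5 = 26 + 8*5 = 66
The first 6 terms are: [26, 34, 42, 50, 58, 66]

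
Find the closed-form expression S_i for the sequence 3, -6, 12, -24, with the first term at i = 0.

Check ratios: -6 / 3 = -2.0
Common ratio r = -2.
First term a = 3.
Formula: S_i = 3 * (-2)^i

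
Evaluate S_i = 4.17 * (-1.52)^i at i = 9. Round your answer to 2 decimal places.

S_9 = 4.17 * (-1.52)^9 ≈ 4.17 * -43.3104 ≈ -180.6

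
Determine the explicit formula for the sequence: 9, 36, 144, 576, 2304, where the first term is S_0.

Check ratios: 36 / 9 = 4.0
Common ratio r = 4.
First term a = 9.
Formula: S_i = 9 * 4^i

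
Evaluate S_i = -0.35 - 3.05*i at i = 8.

S_8 = -0.35 + -3.05*8 = -0.35 + -24.4 = -24.75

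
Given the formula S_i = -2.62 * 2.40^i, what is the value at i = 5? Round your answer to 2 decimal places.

S_5 = -2.62 * 2.4^5 ≈ -2.62 * 79.6262 ≈ -208.62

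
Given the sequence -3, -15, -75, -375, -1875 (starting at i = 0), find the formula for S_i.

Check ratios: -15 / -3 = 5.0
Common ratio r = 5.
First term a = -3.
Formula: S_i = -3 * 5^i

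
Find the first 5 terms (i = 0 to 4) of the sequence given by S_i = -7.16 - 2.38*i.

This is an arithmetic sequence.
i=0: S_0 = -7.16 + -2.38*0 = -7.16
i=1: S_1 = -7.16 + -2.38*1 = -9.54
i=2: S_2 = -7.16 + -2.38*2 = -11.92
i=3: S_3 = -7.16 + -2.38*3 = -14.3
i=4: S_4 = -7.16 + -2.38*4 = -16.68
The first 5 terms are: [-7.16, -9.54, -11.92, -14.3, -16.68]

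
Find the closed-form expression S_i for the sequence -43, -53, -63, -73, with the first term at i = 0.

Check differences: -53 - -43 = -10
-63 - -53 = -10
Common difference d = -10.
First term a = -43.
Formula: S_i = -43 - 10*i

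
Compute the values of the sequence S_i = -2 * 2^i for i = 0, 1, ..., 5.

This is a geometric sequence.
i=0: S_0 = -2 * 2^0 = -2
i=1: S_1 = -2 * 2^1 = -4
i=2: S_2 = -2 * 2^2 = -8
i=3: S_3 = -2 * 2^3 = -16
i=4: S_4 = -2 * 2^4 = -32
i=5: S_5 = -2 * 2^5 = -64
The first 6 terms are: [-2, -4, -8, -16, -32, -64]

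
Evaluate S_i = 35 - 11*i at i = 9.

S_9 = 35 + -11*9 = 35 + -99 = -64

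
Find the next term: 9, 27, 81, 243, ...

Ratios: 27 / 9 = 3.0
This is a geometric sequence with common ratio r = 3.
Next term = 243 * 3 = 729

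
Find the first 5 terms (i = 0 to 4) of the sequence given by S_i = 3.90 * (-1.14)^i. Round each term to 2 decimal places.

This is a geometric sequence.
i=0: S_0 = 3.9 * (-1.14)^0 = 3.9
i=1: S_1 = 3.9 * (-1.14)^1 ≈ -4.45
i=2: S_2 = 3.9 * (-1.14)^2 ≈ 5.07
i=3: S_3 = 3.9 * (-1.14)^3 ≈ -5.78
i=4: S_4 = 3.9 * (-1.14)^4 ≈ 6.59
The first 5 terms are: [3.9, -4.45, 5.07, -5.78, 6.59]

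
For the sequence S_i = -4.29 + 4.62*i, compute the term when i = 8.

S_8 = -4.29 + 4.62*8 = -4.29 + 36.96 = 32.67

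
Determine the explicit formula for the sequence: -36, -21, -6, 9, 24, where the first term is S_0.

Check differences: -21 - -36 = 15
-6 - -21 = 15
Common difference d = 15.
First term a = -36.
Formula: S_i = -36 + 15*i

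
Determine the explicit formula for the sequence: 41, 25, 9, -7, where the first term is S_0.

Check differences: 25 - 41 = -16
9 - 25 = -16
Common difference d = -16.
First term a = 41.
Formula: S_i = 41 - 16*i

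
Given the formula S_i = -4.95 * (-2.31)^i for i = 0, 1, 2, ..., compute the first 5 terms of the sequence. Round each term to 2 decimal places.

This is a geometric sequence.
i=0: S_0 = -4.95 * (-2.31)^0 = -4.95
i=1: S_1 = -4.95 * (-2.31)^1 ≈ 11.43
i=2: S_2 = -4.95 * (-2.31)^2 ≈ -26.41
i=3: S_3 = -4.95 * (-2.31)^3 ≈ 61.02
i=4: S_4 = -4.95 * (-2.31)^4 ≈ -140.95
The first 5 terms are: [-4.95, 11.43, -26.41, 61.02, -140.95]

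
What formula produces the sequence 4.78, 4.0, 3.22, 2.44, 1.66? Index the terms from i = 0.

Check differences: 4.0 - 4.78 = -0.78
3.22 - 4.0 = -0.78
Common difference d = -0.78.
First term a = 4.78.
Formula: S_i = 4.78 - 0.78*i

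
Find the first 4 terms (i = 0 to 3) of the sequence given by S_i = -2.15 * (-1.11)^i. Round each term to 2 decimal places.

This is a geometric sequence.
i=0: S_0 = -2.15 * (-1.11)^0 = -2.15
i=1: S_1 = -2.15 * (-1.11)^1 ≈ 2.39
i=2: S_2 = -2.15 * (-1.11)^2 ≈ -2.65
i=3: S_3 = -2.15 * (-1.11)^3 ≈ 2.94
The first 4 terms are: [-2.15, 2.39, -2.65, 2.94]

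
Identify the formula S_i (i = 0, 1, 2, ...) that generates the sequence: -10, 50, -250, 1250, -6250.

Check ratios: 50 / -10 = -5.0
Common ratio r = -5.
First term a = -10.
Formula: S_i = -10 * (-5)^i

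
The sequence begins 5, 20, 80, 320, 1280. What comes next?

Ratios: 20 / 5 = 4.0
This is a geometric sequence with common ratio r = 4.
Next term = 1280 * 4 = 5120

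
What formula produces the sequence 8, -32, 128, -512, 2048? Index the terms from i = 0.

Check ratios: -32 / 8 = -4.0
Common ratio r = -4.
First term a = 8.
Formula: S_i = 8 * (-4)^i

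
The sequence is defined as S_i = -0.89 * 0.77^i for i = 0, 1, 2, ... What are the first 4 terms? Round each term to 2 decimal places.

This is a geometric sequence.
i=0: S_0 = -0.89 * 0.77^0 = -0.89
i=1: S_1 = -0.89 * 0.77^1 ≈ -0.69
i=2: S_2 = -0.89 * 0.77^2 ≈ -0.53
i=3: S_3 = -0.89 * 0.77^3 ≈ -0.41
The first 4 terms are: [-0.89, -0.69, -0.53, -0.41]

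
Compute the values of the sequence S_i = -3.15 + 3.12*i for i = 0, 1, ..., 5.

This is an arithmetic sequence.
i=0: S_0 = -3.15 + 3.12*0 = -3.15
i=1: S_1 = -3.15 + 3.12*1 = -0.03
i=2: S_2 = -3.15 + 3.12*2 = 3.09
i=3: S_3 = -3.15 + 3.12*3 = 6.21
i=4: S_4 = -3.15 + 3.12*4 = 9.33
i=5: S_5 = -3.15 + 3.12*5 = 12.45
The first 6 terms are: [-3.15, -0.03, 3.09, 6.21, 9.33, 12.45]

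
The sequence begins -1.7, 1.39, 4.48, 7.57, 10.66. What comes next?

Differences: 1.39 - -1.7 = 3.09
This is an arithmetic sequence with common difference d = 3.09.
Next term = 10.66 + 3.09 = 13.75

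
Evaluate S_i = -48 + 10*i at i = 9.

S_9 = -48 + 10*9 = -48 + 90 = 42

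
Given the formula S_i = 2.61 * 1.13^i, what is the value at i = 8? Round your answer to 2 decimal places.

S_8 = 2.61 * 1.13^8 ≈ 2.61 * 2.6584 ≈ 6.94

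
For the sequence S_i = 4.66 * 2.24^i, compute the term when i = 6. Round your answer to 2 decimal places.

S_6 = 4.66 * 2.24^6 ≈ 4.66 * 126.3247 ≈ 588.67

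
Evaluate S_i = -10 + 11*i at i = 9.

S_9 = -10 + 11*9 = -10 + 99 = 89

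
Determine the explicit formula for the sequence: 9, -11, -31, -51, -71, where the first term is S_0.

Check differences: -11 - 9 = -20
-31 - -11 = -20
Common difference d = -20.
First term a = 9.
Formula: S_i = 9 - 20*i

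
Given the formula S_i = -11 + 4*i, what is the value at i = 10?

S_10 = -11 + 4*10 = -11 + 40 = 29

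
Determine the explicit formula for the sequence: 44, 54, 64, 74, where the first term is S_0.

Check differences: 54 - 44 = 10
64 - 54 = 10
Common difference d = 10.
First term a = 44.
Formula: S_i = 44 + 10*i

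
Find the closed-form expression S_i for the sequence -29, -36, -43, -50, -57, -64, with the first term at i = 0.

Check differences: -36 - -29 = -7
-43 - -36 = -7
Common difference d = -7.
First term a = -29.
Formula: S_i = -29 - 7*i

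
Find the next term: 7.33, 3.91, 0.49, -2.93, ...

Differences: 3.91 - 7.33 = -3.42
This is an arithmetic sequence with common difference d = -3.42.
Next term = -2.93 + -3.42 = -6.35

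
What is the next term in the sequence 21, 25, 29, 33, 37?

Differences: 25 - 21 = 4
This is an arithmetic sequence with common difference d = 4.
Next term = 37 + 4 = 41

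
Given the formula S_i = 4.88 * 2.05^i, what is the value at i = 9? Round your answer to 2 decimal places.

S_9 = 4.88 * 2.05^9 ≈ 4.88 * 639.4178 ≈ 3120.36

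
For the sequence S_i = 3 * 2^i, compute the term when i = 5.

S_5 = 3 * 2^5 = 3 * 32 = 96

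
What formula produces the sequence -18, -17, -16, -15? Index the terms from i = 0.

Check differences: -17 - -18 = 1
-16 - -17 = 1
Common difference d = 1.
First term a = -18.
Formula: S_i = -18 + 1*i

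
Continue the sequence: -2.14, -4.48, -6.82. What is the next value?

Differences: -4.48 - -2.14 = -2.34
This is an arithmetic sequence with common difference d = -2.34.
Next term = -6.82 + -2.34 = -9.16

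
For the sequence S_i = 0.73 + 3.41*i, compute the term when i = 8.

S_8 = 0.73 + 3.41*8 = 0.73 + 27.28 = 28.01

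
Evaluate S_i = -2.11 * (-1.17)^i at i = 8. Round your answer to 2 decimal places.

S_8 = -2.11 * (-1.17)^8 ≈ -2.11 * 3.5115 ≈ -7.41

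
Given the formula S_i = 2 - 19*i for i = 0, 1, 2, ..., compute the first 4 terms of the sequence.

This is an arithmetic sequence.
i=0: S_0 = 2 + -19*0 = 2
i=1: S_1 = 2 + -19*1 = -17
i=2: S_2 = 2 + -19*2 = -36
i=3: S_3 = 2 + -19*3 = -55
The first 4 terms are: [2, -17, -36, -55]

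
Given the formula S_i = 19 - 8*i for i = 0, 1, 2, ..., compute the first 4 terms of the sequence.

This is an arithmetic sequence.
i=0: S_0 = 19 + -8*0 = 19
i=1: S_1 = 19 + -8*1 = 11
i=2: S_2 = 19 + -8*2 = 3
i=3: S_3 = 19 + -8*3 = -5
The first 4 terms are: [19, 11, 3, -5]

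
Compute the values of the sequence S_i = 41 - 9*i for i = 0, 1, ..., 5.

This is an arithmetic sequence.
i=0: S_0 = 41 + -9*0 = 41
i=1: S_1 = 41 + -9*1 = 32
i=2: S_2 = 41 + -9*2 = 23
i=3: S_3 = 41 + -9*3 = 14
i=4: S_4 = 41 + -9*4 = 5
i=5: S_5 = 41 + -9*5 = -4
The first 6 terms are: [41, 32, 23, 14, 5, -4]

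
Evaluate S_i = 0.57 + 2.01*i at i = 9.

S_9 = 0.57 + 2.01*9 = 0.57 + 18.09 = 18.66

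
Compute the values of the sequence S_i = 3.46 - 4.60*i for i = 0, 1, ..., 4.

This is an arithmetic sequence.
i=0: S_0 = 3.46 + -4.6*0 = 3.46
i=1: S_1 = 3.46 + -4.6*1 = -1.14
i=2: S_2 = 3.46 + -4.6*2 = -5.74
i=3: S_3 = 3.46 + -4.6*3 = -10.34
i=4: S_4 = 3.46 + -4.6*4 = -14.94
The first 5 terms are: [3.46, -1.14, -5.74, -10.34, -14.94]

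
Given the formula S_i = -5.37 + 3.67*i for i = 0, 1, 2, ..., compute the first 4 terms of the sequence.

This is an arithmetic sequence.
i=0: S_0 = -5.37 + 3.67*0 = -5.37
i=1: S_1 = -5.37 + 3.67*1 = -1.7
i=2: S_2 = -5.37 + 3.67*2 = 1.97
i=3: S_3 = -5.37 + 3.67*3 = 5.64
The first 4 terms are: [-5.37, -1.7, 1.97, 5.64]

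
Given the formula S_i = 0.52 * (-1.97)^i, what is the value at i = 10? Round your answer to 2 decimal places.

S_10 = 0.52 * (-1.97)^10 ≈ 0.52 * 880.364 ≈ 457.79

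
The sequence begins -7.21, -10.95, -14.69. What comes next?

Differences: -10.95 - -7.21 = -3.74
This is an arithmetic sequence with common difference d = -3.74.
Next term = -14.69 + -3.74 = -18.43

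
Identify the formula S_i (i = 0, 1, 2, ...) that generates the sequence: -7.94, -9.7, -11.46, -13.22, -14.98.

Check differences: -9.7 - -7.94 = -1.76
-11.46 - -9.7 = -1.76
Common difference d = -1.76.
First term a = -7.94.
Formula: S_i = -7.94 - 1.76*i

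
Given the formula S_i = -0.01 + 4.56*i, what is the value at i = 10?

S_10 = -0.01 + 4.56*10 = -0.01 + 45.6 = 45.59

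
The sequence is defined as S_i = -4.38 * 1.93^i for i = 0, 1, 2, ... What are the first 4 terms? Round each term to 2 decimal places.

This is a geometric sequence.
i=0: S_0 = -4.38 * 1.93^0 = -4.38
i=1: S_1 = -4.38 * 1.93^1 ≈ -8.45
i=2: S_2 = -4.38 * 1.93^2 ≈ -16.32
i=3: S_3 = -4.38 * 1.93^3 ≈ -31.49
The first 4 terms are: [-4.38, -8.45, -16.32, -31.49]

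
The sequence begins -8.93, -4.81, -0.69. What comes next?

Differences: -4.81 - -8.93 = 4.12
This is an arithmetic sequence with common difference d = 4.12.
Next term = -0.69 + 4.12 = 3.43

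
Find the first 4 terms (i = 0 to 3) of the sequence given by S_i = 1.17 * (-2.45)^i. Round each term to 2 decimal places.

This is a geometric sequence.
i=0: S_0 = 1.17 * (-2.45)^0 = 1.17
i=1: S_1 = 1.17 * (-2.45)^1 ≈ -2.87
i=2: S_2 = 1.17 * (-2.45)^2 ≈ 7.02
i=3: S_3 = 1.17 * (-2.45)^3 ≈ -17.21
The first 4 terms are: [1.17, -2.87, 7.02, -17.21]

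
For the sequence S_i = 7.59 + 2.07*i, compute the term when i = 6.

S_6 = 7.59 + 2.07*6 = 7.59 + 12.42 = 20.01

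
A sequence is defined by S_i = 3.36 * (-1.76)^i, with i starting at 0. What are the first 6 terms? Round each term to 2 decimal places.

This is a geometric sequence.
i=0: S_0 = 3.36 * (-1.76)^0 = 3.36
i=1: S_1 = 3.36 * (-1.76)^1 ≈ -5.91
i=2: S_2 = 3.36 * (-1.76)^2 ≈ 10.41
i=3: S_3 = 3.36 * (-1.76)^3 ≈ -18.32
i=4: S_4 = 3.36 * (-1.76)^4 ≈ 32.24
i=5: S_5 = 3.36 * (-1.76)^5 ≈ -56.74
The first 6 terms are: [3.36, -5.91, 10.41, -18.32, 32.24, -56.74]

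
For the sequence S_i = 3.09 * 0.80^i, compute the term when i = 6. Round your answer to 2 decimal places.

S_6 = 3.09 * 0.8^6 ≈ 3.09 * 0.2621 ≈ 0.81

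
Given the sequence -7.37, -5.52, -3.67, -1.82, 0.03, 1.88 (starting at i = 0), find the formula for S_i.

Check differences: -5.52 - -7.37 = 1.85
-3.67 - -5.52 = 1.85
Common difference d = 1.85.
First term a = -7.37.
Formula: S_i = -7.37 + 1.85*i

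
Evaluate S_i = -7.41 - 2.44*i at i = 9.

S_9 = -7.41 + -2.44*9 = -7.41 + -21.96 = -29.37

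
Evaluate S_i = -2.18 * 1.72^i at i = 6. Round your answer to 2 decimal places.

S_6 = -2.18 * 1.72^6 ≈ -2.18 * 25.8923 ≈ -56.45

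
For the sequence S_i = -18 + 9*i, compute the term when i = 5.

S_5 = -18 + 9*5 = -18 + 45 = 27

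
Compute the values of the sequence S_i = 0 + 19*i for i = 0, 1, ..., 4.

This is an arithmetic sequence.
i=0: S_0 = 0 + 19*0 = 0
i=1: S_1 = 0 + 19*1 = 19
i=2: S_2 = 0 + 19*2 = 38
i=3: S_3 = 0 + 19*3 = 57
i=4: S_4 = 0 + 19*4 = 76
The first 5 terms are: [0, 19, 38, 57, 76]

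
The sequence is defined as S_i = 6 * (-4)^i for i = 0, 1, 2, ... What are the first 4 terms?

This is a geometric sequence.
i=0: S_0 = 6 * (-4)^0 = 6
i=1: S_1 = 6 * (-4)^1 = -24
i=2: S_2 = 6 * (-4)^2 = 96
i=3: S_3 = 6 * (-4)^3 = -384
The first 4 terms are: [6, -24, 96, -384]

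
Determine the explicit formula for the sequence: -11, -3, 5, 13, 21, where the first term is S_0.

Check differences: -3 - -11 = 8
5 - -3 = 8
Common difference d = 8.
First term a = -11.
Formula: S_i = -11 + 8*i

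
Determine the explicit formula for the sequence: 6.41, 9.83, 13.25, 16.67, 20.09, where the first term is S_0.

Check differences: 9.83 - 6.41 = 3.42
13.25 - 9.83 = 3.42
Common difference d = 3.42.
First term a = 6.41.
Formula: S_i = 6.41 + 3.42*i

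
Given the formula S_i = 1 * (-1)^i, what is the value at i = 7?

S_7 = 1 * (-1)^7 = 1 * -1 = -1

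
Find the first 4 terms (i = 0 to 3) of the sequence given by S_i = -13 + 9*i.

This is an arithmetic sequence.
i=0: S_0 = -13 + 9*0 = -13
i=1: S_1 = -13 + 9*1 = -4
i=2: S_2 = -13 + 9*2 = 5
i=3: S_3 = -13 + 9*3 = 14
The first 4 terms are: [-13, -4, 5, 14]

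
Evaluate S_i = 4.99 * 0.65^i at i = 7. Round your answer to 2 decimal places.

S_7 = 4.99 * 0.65^7 ≈ 4.99 * 0.049 ≈ 0.24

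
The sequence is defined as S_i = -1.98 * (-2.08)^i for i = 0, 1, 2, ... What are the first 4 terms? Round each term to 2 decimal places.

This is a geometric sequence.
i=0: S_0 = -1.98 * (-2.08)^0 = -1.98
i=1: S_1 = -1.98 * (-2.08)^1 ≈ 4.12
i=2: S_2 = -1.98 * (-2.08)^2 ≈ -8.57
i=3: S_3 = -1.98 * (-2.08)^3 ≈ 17.82
The first 4 terms are: [-1.98, 4.12, -8.57, 17.82]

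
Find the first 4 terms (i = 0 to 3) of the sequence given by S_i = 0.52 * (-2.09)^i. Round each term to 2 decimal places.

This is a geometric sequence.
i=0: S_0 = 0.52 * (-2.09)^0 = 0.52
i=1: S_1 = 0.52 * (-2.09)^1 ≈ -1.09
i=2: S_2 = 0.52 * (-2.09)^2 ≈ 2.27
i=3: S_3 = 0.52 * (-2.09)^3 ≈ -4.75
The first 4 terms are: [0.52, -1.09, 2.27, -4.75]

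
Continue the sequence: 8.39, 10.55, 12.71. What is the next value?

Differences: 10.55 - 8.39 = 2.16
This is an arithmetic sequence with common difference d = 2.16.
Next term = 12.71 + 2.16 = 14.87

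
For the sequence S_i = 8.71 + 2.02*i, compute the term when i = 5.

S_5 = 8.71 + 2.02*5 = 8.71 + 10.1 = 18.81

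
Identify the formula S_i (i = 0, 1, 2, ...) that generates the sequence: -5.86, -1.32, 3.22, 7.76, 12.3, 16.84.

Check differences: -1.32 - -5.86 = 4.54
3.22 - -1.32 = 4.54
Common difference d = 4.54.
First term a = -5.86.
Formula: S_i = -5.86 + 4.54*i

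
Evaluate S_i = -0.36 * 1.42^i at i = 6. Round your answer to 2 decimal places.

S_6 = -0.36 * 1.42^6 ≈ -0.36 * 8.1984 ≈ -2.95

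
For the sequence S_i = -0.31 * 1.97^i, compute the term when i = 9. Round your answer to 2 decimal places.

S_9 = -0.31 * 1.97^9 ≈ -0.31 * 446.8853 ≈ -138.53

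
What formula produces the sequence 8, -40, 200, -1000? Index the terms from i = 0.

Check ratios: -40 / 8 = -5.0
Common ratio r = -5.
First term a = 8.
Formula: S_i = 8 * (-5)^i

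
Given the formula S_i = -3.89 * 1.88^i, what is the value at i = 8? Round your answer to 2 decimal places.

S_8 = -3.89 * 1.88^8 ≈ -3.89 * 156.0496 ≈ -607.03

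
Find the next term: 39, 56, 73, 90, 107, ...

Differences: 56 - 39 = 17
This is an arithmetic sequence with common difference d = 17.
Next term = 107 + 17 = 124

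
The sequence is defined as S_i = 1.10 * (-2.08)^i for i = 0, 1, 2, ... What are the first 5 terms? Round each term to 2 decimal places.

This is a geometric sequence.
i=0: S_0 = 1.1 * (-2.08)^0 = 1.1
i=1: S_1 = 1.1 * (-2.08)^1 ≈ -2.29
i=2: S_2 = 1.1 * (-2.08)^2 ≈ 4.76
i=3: S_3 = 1.1 * (-2.08)^3 ≈ -9.9
i=4: S_4 = 1.1 * (-2.08)^4 ≈ 20.59
The first 5 terms are: [1.1, -2.29, 4.76, -9.9, 20.59]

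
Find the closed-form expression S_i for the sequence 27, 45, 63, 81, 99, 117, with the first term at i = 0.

Check differences: 45 - 27 = 18
63 - 45 = 18
Common difference d = 18.
First term a = 27.
Formula: S_i = 27 + 18*i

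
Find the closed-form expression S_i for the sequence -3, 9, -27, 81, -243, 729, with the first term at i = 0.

Check ratios: 9 / -3 = -3.0
Common ratio r = -3.
First term a = -3.
Formula: S_i = -3 * (-3)^i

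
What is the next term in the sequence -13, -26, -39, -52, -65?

Differences: -26 - -13 = -13
This is an arithmetic sequence with common difference d = -13.
Next term = -65 + -13 = -78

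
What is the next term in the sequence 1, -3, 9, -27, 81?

Ratios: -3 / 1 = -3.0
This is a geometric sequence with common ratio r = -3.
Next term = 81 * -3 = -243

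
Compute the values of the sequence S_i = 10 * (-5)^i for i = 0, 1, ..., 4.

This is a geometric sequence.
i=0: S_0 = 10 * (-5)^0 = 10
i=1: S_1 = 10 * (-5)^1 = -50
i=2: S_2 = 10 * (-5)^2 = 250
i=3: S_3 = 10 * (-5)^3 = -1250
i=4: S_4 = 10 * (-5)^4 = 6250
The first 5 terms are: [10, -50, 250, -1250, 6250]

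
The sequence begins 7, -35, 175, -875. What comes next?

Ratios: -35 / 7 = -5.0
This is a geometric sequence with common ratio r = -5.
Next term = -875 * -5 = 4375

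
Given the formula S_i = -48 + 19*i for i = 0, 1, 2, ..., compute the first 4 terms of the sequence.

This is an arithmetic sequence.
i=0: S_0 = -48 + 19*0 = -48
i=1: S_1 = -48 + 19*1 = -29
i=2: S_2 = -48 + 19*2 = -10
i=3: S_3 = -48 + 19*3 = 9
The first 4 terms are: [-48, -29, -10, 9]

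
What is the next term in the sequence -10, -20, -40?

Ratios: -20 / -10 = 2.0
This is a geometric sequence with common ratio r = 2.
Next term = -40 * 2 = -80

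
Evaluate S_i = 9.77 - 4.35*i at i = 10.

S_10 = 9.77 + -4.35*10 = 9.77 + -43.5 = -33.73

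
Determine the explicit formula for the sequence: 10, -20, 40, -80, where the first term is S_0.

Check ratios: -20 / 10 = -2.0
Common ratio r = -2.
First term a = 10.
Formula: S_i = 10 * (-2)^i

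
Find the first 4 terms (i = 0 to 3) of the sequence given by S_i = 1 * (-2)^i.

This is a geometric sequence.
i=0: S_0 = 1 * (-2)^0 = 1
i=1: S_1 = 1 * (-2)^1 = -2
i=2: S_2 = 1 * (-2)^2 = 4
i=3: S_3 = 1 * (-2)^3 = -8
The first 4 terms are: [1, -2, 4, -8]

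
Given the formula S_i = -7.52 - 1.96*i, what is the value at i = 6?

S_6 = -7.52 + -1.96*6 = -7.52 + -11.76 = -19.28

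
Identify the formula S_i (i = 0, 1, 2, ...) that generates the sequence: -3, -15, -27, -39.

Check differences: -15 - -3 = -12
-27 - -15 = -12
Common difference d = -12.
First term a = -3.
Formula: S_i = -3 - 12*i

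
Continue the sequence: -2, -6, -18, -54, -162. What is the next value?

Ratios: -6 / -2 = 3.0
This is a geometric sequence with common ratio r = 3.
Next term = -162 * 3 = -486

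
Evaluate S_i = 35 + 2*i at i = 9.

S_9 = 35 + 2*9 = 35 + 18 = 53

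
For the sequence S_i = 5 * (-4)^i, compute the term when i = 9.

S_9 = 5 * (-4)^9 = 5 * -262144 = -1310720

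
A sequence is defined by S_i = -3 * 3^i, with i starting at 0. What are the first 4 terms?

This is a geometric sequence.
i=0: S_0 = -3 * 3^0 = -3
i=1: S_1 = -3 * 3^1 = -9
i=2: S_2 = -3 * 3^2 = -27
i=3: S_3 = -3 * 3^3 = -81
The first 4 terms are: [-3, -9, -27, -81]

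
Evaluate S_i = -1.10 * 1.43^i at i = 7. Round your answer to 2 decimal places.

S_7 = -1.1 * 1.43^7 ≈ -1.1 * 12.2279 ≈ -13.45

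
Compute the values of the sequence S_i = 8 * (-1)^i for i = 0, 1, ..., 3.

This is a geometric sequence.
i=0: S_0 = 8 * (-1)^0 = 8
i=1: S_1 = 8 * (-1)^1 = -8
i=2: S_2 = 8 * (-1)^2 = 8
i=3: S_3 = 8 * (-1)^3 = -8
The first 4 terms are: [8, -8, 8, -8]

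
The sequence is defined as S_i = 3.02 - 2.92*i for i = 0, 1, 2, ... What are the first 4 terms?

This is an arithmetic sequence.
i=0: S_0 = 3.02 + -2.92*0 = 3.02
i=1: S_1 = 3.02 + -2.92*1 = 0.1
i=2: S_2 = 3.02 + -2.92*2 = -2.82
i=3: S_3 = 3.02 + -2.92*3 = -5.74
The first 4 terms are: [3.02, 0.1, -2.82, -5.74]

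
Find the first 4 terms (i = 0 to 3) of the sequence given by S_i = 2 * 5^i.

This is a geometric sequence.
i=0: S_0 = 2 * 5^0 = 2
i=1: S_1 = 2 * 5^1 = 10
i=2: S_2 = 2 * 5^2 = 50
i=3: S_3 = 2 * 5^3 = 250
The first 4 terms are: [2, 10, 50, 250]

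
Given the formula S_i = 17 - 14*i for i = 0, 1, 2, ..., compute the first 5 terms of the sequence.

This is an arithmetic sequence.
i=0: S_0 = 17 + -14*0 = 17
i=1: S_1 = 17 + -14*1 = 3
i=2: S_2 = 17 + -14*2 = -11
i=3: S_3 = 17 + -14*3 = -25
i=4: S_4 = 17 + -14*4 = -39
The first 5 terms are: [17, 3, -11, -25, -39]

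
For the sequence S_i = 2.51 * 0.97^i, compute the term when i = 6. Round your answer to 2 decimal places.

S_6 = 2.51 * 0.97^6 ≈ 2.51 * 0.833 ≈ 2.09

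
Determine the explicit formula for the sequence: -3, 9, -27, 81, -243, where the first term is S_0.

Check ratios: 9 / -3 = -3.0
Common ratio r = -3.
First term a = -3.
Formula: S_i = -3 * (-3)^i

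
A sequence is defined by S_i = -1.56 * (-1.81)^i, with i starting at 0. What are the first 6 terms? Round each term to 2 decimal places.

This is a geometric sequence.
i=0: S_0 = -1.56 * (-1.81)^0 = -1.56
i=1: S_1 = -1.56 * (-1.81)^1 ≈ 2.82
i=2: S_2 = -1.56 * (-1.81)^2 ≈ -5.11
i=3: S_3 = -1.56 * (-1.81)^3 ≈ 9.25
i=4: S_4 = -1.56 * (-1.81)^4 ≈ -16.74
i=5: S_5 = -1.56 * (-1.81)^5 ≈ 30.31
The first 6 terms are: [-1.56, 2.82, -5.11, 9.25, -16.74, 30.31]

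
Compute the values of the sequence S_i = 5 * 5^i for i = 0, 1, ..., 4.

This is a geometric sequence.
i=0: S_0 = 5 * 5^0 = 5
i=1: S_1 = 5 * 5^1 = 25
i=2: S_2 = 5 * 5^2 = 125
i=3: S_3 = 5 * 5^3 = 625
i=4: S_4 = 5 * 5^4 = 3125
The first 5 terms are: [5, 25, 125, 625, 3125]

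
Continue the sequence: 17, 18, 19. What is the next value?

Differences: 18 - 17 = 1
This is an arithmetic sequence with common difference d = 1.
Next term = 19 + 1 = 20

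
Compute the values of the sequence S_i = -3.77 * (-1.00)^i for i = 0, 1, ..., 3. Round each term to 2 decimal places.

This is a geometric sequence.
i=0: S_0 = -3.77 * (-1.0)^0 = -3.77
i=1: S_1 = -3.77 * (-1.0)^1 = 3.77
i=2: S_2 = -3.77 * (-1.0)^2 = -3.77
i=3: S_3 = -3.77 * (-1.0)^3 = 3.77
The first 4 terms are: [-3.77, 3.77, -3.77, 3.77]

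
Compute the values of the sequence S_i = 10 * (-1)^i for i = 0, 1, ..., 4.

This is a geometric sequence.
i=0: S_0 = 10 * (-1)^0 = 10
i=1: S_1 = 10 * (-1)^1 = -10
i=2: S_2 = 10 * (-1)^2 = 10
i=3: S_3 = 10 * (-1)^3 = -10
i=4: S_4 = 10 * (-1)^4 = 10
The first 5 terms are: [10, -10, 10, -10, 10]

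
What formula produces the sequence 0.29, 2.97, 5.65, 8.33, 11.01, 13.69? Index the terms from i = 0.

Check differences: 2.97 - 0.29 = 2.68
5.65 - 2.97 = 2.68
Common difference d = 2.68.
First term a = 0.29.
Formula: S_i = 0.29 + 2.68*i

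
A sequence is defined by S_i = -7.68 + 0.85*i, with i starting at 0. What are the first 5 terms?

This is an arithmetic sequence.
i=0: S_0 = -7.68 + 0.85*0 = -7.68
i=1: S_1 = -7.68 + 0.85*1 = -6.83
i=2: S_2 = -7.68 + 0.85*2 = -5.98
i=3: S_3 = -7.68 + 0.85*3 = -5.13
i=4: S_4 = -7.68 + 0.85*4 = -4.28
The first 5 terms are: [-7.68, -6.83, -5.98, -5.13, -4.28]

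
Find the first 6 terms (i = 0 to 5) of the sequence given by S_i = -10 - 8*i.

This is an arithmetic sequence.
i=0: S_0 = -10 + -8*0 = -10
i=1: S_1 = -10 + -8*1 = -18
i=2: S_2 = -10 + -8*2 = -26
i=3: S_3 = -10 + -8*3 = -34
i=4: S_4 = -10 + -8*4 = -42
i=5: S_5 = -10 + -8*5 = -50
The first 6 terms are: [-10, -18, -26, -34, -42, -50]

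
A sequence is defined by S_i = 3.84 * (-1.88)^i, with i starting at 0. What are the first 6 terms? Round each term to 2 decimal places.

This is a geometric sequence.
i=0: S_0 = 3.84 * (-1.88)^0 = 3.84
i=1: S_1 = 3.84 * (-1.88)^1 ≈ -7.22
i=2: S_2 = 3.84 * (-1.88)^2 ≈ 13.57
i=3: S_3 = 3.84 * (-1.88)^3 ≈ -25.52
i=4: S_4 = 3.84 * (-1.88)^4 ≈ 47.97
i=5: S_5 = 3.84 * (-1.88)^5 ≈ -90.18
The first 6 terms are: [3.84, -7.22, 13.57, -25.52, 47.97, -90.18]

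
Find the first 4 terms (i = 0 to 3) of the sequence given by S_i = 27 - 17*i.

This is an arithmetic sequence.
i=0: S_0 = 27 + -17*0 = 27
i=1: S_1 = 27 + -17*1 = 10
i=2: S_2 = 27 + -17*2 = -7
i=3: S_3 = 27 + -17*3 = -24
The first 4 terms are: [27, 10, -7, -24]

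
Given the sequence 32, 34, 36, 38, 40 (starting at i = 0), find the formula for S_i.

Check differences: 34 - 32 = 2
36 - 34 = 2
Common difference d = 2.
First term a = 32.
Formula: S_i = 32 + 2*i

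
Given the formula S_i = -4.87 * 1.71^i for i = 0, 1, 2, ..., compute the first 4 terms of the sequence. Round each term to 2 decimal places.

This is a geometric sequence.
i=0: S_0 = -4.87 * 1.71^0 = -4.87
i=1: S_1 = -4.87 * 1.71^1 ≈ -8.33
i=2: S_2 = -4.87 * 1.71^2 ≈ -14.24
i=3: S_3 = -4.87 * 1.71^3 ≈ -24.35
The first 4 terms are: [-4.87, -8.33, -14.24, -24.35]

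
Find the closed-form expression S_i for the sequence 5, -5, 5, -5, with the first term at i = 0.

Check ratios: -5 / 5 = -1.0
Common ratio r = -1.
First term a = 5.
Formula: S_i = 5 * (-1)^i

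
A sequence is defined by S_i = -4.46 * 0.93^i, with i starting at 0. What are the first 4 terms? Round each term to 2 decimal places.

This is a geometric sequence.
i=0: S_0 = -4.46 * 0.93^0 = -4.46
i=1: S_1 = -4.46 * 0.93^1 ≈ -4.15
i=2: S_2 = -4.46 * 0.93^2 ≈ -3.86
i=3: S_3 = -4.46 * 0.93^3 ≈ -3.59
The first 4 terms are: [-4.46, -4.15, -3.86, -3.59]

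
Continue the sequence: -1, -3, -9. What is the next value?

Ratios: -3 / -1 = 3.0
This is a geometric sequence with common ratio r = 3.
Next term = -9 * 3 = -27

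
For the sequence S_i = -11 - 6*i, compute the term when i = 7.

S_7 = -11 + -6*7 = -11 + -42 = -53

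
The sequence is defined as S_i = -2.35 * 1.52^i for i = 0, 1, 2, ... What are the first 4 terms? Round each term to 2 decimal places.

This is a geometric sequence.
i=0: S_0 = -2.35 * 1.52^0 = -2.35
i=1: S_1 = -2.35 * 1.52^1 ≈ -3.57
i=2: S_2 = -2.35 * 1.52^2 ≈ -5.43
i=3: S_3 = -2.35 * 1.52^3 ≈ -8.25
The first 4 terms are: [-2.35, -3.57, -5.43, -8.25]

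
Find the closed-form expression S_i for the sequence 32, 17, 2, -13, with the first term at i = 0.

Check differences: 17 - 32 = -15
2 - 17 = -15
Common difference d = -15.
First term a = 32.
Formula: S_i = 32 - 15*i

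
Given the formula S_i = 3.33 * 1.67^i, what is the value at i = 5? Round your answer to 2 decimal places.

S_5 = 3.33 * 1.67^5 ≈ 3.33 * 12.9892 ≈ 43.25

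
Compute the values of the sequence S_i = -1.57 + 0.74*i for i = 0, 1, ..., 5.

This is an arithmetic sequence.
i=0: S_0 = -1.57 + 0.74*0 = -1.57
i=1: S_1 = -1.57 + 0.74*1 = -0.83
i=2: S_2 = -1.57 + 0.74*2 = -0.09
i=3: S_3 = -1.57 + 0.74*3 = 0.65
i=4: S_4 = -1.57 + 0.74*4 = 1.39
i=5: S_5 = -1.57 + 0.74*5 = 2.13
The first 6 terms are: [-1.57, -0.83, -0.09, 0.65, 1.39, 2.13]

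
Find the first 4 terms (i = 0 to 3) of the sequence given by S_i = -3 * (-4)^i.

This is a geometric sequence.
i=0: S_0 = -3 * (-4)^0 = -3
i=1: S_1 = -3 * (-4)^1 = 12
i=2: S_2 = -3 * (-4)^2 = -48
i=3: S_3 = -3 * (-4)^3 = 192
The first 4 terms are: [-3, 12, -48, 192]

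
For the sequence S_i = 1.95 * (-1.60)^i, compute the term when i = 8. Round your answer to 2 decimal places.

S_8 = 1.95 * (-1.6)^8 ≈ 1.95 * 42.9497 ≈ 83.75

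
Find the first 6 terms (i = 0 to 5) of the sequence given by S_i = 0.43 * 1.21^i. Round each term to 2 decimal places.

This is a geometric sequence.
i=0: S_0 = 0.43 * 1.21^0 = 0.43
i=1: S_1 = 0.43 * 1.21^1 ≈ 0.52
i=2: S_2 = 0.43 * 1.21^2 ≈ 0.63
i=3: S_3 = 0.43 * 1.21^3 ≈ 0.76
i=4: S_4 = 0.43 * 1.21^4 ≈ 0.92
i=5: S_5 = 0.43 * 1.21^5 ≈ 1.12
The first 6 terms are: [0.43, 0.52, 0.63, 0.76, 0.92, 1.12]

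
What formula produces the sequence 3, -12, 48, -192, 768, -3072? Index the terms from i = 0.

Check ratios: -12 / 3 = -4.0
Common ratio r = -4.
First term a = 3.
Formula: S_i = 3 * (-4)^i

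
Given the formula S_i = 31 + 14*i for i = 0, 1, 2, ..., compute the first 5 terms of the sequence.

This is an arithmetic sequence.
i=0: S_0 = 31 + 14*0 = 31
i=1: S_1 = 31 + 14*1 = 45
i=2: S_2 = 31 + 14*2 = 59
i=3: S_3 = 31 + 14*3 = 73
i=4: S_4 = 31 + 14*4 = 87
The first 5 terms are: [31, 45, 59, 73, 87]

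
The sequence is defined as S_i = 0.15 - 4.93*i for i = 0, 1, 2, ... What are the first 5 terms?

This is an arithmetic sequence.
i=0: S_0 = 0.15 + -4.93*0 = 0.15
i=1: S_1 = 0.15 + -4.93*1 = -4.78
i=2: S_2 = 0.15 + -4.93*2 = -9.71
i=3: S_3 = 0.15 + -4.93*3 = -14.64
i=4: S_4 = 0.15 + -4.93*4 = -19.57
The first 5 terms are: [0.15, -4.78, -9.71, -14.64, -19.57]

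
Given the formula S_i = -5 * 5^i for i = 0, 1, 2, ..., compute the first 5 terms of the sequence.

This is a geometric sequence.
i=0: S_0 = -5 * 5^0 = -5
i=1: S_1 = -5 * 5^1 = -25
i=2: S_2 = -5 * 5^2 = -125
i=3: S_3 = -5 * 5^3 = -625
i=4: S_4 = -5 * 5^4 = -3125
The first 5 terms are: [-5, -25, -125, -625, -3125]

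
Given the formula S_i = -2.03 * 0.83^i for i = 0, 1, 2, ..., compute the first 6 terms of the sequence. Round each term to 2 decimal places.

This is a geometric sequence.
i=0: S_0 = -2.03 * 0.83^0 = -2.03
i=1: S_1 = -2.03 * 0.83^1 ≈ -1.68
i=2: S_2 = -2.03 * 0.83^2 ≈ -1.4
i=3: S_3 = -2.03 * 0.83^3 ≈ -1.16
i=4: S_4 = -2.03 * 0.83^4 ≈ -0.96
i=5: S_5 = -2.03 * 0.83^5 ≈ -0.8
The first 6 terms are: [-2.03, -1.68, -1.4, -1.16, -0.96, -0.8]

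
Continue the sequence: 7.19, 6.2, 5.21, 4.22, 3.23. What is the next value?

Differences: 6.2 - 7.19 = -0.99
This is an arithmetic sequence with common difference d = -0.99.
Next term = 3.23 + -0.99 = 2.24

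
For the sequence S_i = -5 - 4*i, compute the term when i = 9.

S_9 = -5 + -4*9 = -5 + -36 = -41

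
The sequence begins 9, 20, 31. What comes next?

Differences: 20 - 9 = 11
This is an arithmetic sequence with common difference d = 11.
Next term = 31 + 11 = 42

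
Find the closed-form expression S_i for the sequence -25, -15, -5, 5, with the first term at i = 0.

Check differences: -15 - -25 = 10
-5 - -15 = 10
Common difference d = 10.
First term a = -25.
Formula: S_i = -25 + 10*i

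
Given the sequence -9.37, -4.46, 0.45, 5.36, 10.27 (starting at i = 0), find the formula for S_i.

Check differences: -4.46 - -9.37 = 4.91
0.45 - -4.46 = 4.91
Common difference d = 4.91.
First term a = -9.37.
Formula: S_i = -9.37 + 4.91*i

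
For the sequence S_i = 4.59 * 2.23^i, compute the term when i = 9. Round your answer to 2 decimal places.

S_9 = 4.59 * 2.23^9 ≈ 4.59 * 1363.7783 ≈ 6259.74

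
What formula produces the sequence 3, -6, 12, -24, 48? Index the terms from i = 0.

Check ratios: -6 / 3 = -2.0
Common ratio r = -2.
First term a = 3.
Formula: S_i = 3 * (-2)^i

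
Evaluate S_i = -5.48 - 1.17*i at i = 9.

S_9 = -5.48 + -1.17*9 = -5.48 + -10.53 = -16.01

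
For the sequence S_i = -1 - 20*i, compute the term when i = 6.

S_6 = -1 + -20*6 = -1 + -120 = -121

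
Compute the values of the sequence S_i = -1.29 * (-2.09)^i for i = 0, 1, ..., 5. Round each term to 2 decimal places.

This is a geometric sequence.
i=0: S_0 = -1.29 * (-2.09)^0 = -1.29
i=1: S_1 = -1.29 * (-2.09)^1 ≈ 2.7
i=2: S_2 = -1.29 * (-2.09)^2 ≈ -5.63
i=3: S_3 = -1.29 * (-2.09)^3 ≈ 11.78
i=4: S_4 = -1.29 * (-2.09)^4 ≈ -24.61
i=5: S_5 = -1.29 * (-2.09)^5 ≈ 51.44
The first 6 terms are: [-1.29, 2.7, -5.63, 11.78, -24.61, 51.44]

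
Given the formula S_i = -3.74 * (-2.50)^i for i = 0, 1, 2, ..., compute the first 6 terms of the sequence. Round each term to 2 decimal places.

This is a geometric sequence.
i=0: S_0 = -3.74 * (-2.5)^0 = -3.74
i=1: S_1 = -3.74 * (-2.5)^1 = 9.35
i=2: S_2 = -3.74 * (-2.5)^2 ≈ -23.38
i=3: S_3 = -3.74 * (-2.5)^3 ≈ 58.44
i=4: S_4 = -3.74 * (-2.5)^4 ≈ -146.09
i=5: S_5 = -3.74 * (-2.5)^5 ≈ 365.23
The first 6 terms are: [-3.74, 9.35, -23.38, 58.44, -146.09, 365.23]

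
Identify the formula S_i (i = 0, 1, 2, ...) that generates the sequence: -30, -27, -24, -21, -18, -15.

Check differences: -27 - -30 = 3
-24 - -27 = 3
Common difference d = 3.
First term a = -30.
Formula: S_i = -30 + 3*i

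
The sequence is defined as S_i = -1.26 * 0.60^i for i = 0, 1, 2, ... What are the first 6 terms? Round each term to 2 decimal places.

This is a geometric sequence.
i=0: S_0 = -1.26 * 0.6^0 = -1.26
i=1: S_1 = -1.26 * 0.6^1 ≈ -0.76
i=2: S_2 = -1.26 * 0.6^2 ≈ -0.45
i=3: S_3 = -1.26 * 0.6^3 ≈ -0.27
i=4: S_4 = -1.26 * 0.6^4 ≈ -0.16
i=5: S_5 = -1.26 * 0.6^5 ≈ -0.1
The first 6 terms are: [-1.26, -0.76, -0.45, -0.27, -0.16, -0.1]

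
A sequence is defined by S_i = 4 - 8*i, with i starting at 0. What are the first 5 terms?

This is an arithmetic sequence.
i=0: S_0 = 4 + -8*0 = 4
i=1: S_1 = 4 + -8*1 = -4
i=2: S_2 = 4 + -8*2 = -12
i=3: S_3 = 4 + -8*3 = -20
i=4: S_4 = 4 + -8*4 = -28
The first 5 terms are: [4, -4, -12, -20, -28]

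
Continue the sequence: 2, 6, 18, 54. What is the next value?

Ratios: 6 / 2 = 3.0
This is a geometric sequence with common ratio r = 3.
Next term = 54 * 3 = 162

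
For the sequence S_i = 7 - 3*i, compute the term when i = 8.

S_8 = 7 + -3*8 = 7 + -24 = -17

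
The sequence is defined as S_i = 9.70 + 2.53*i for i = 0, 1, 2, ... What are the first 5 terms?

This is an arithmetic sequence.
i=0: S_0 = 9.7 + 2.53*0 = 9.7
i=1: S_1 = 9.7 + 2.53*1 = 12.23
i=2: S_2 = 9.7 + 2.53*2 = 14.76
i=3: S_3 = 9.7 + 2.53*3 = 17.29
i=4: S_4 = 9.7 + 2.53*4 = 19.82
The first 5 terms are: [9.7, 12.23, 14.76, 17.29, 19.82]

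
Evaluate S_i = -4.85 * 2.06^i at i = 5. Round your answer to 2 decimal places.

S_5 = -4.85 * 2.06^5 ≈ -4.85 * 37.0968 ≈ -179.92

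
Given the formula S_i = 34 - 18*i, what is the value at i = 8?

S_8 = 34 + -18*8 = 34 + -144 = -110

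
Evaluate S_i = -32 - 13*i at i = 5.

S_5 = -32 + -13*5 = -32 + -65 = -97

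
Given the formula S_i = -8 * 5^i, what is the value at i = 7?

S_7 = -8 * 5^7 = -8 * 78125 = -625000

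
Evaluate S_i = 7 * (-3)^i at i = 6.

S_6 = 7 * (-3)^6 = 7 * 729 = 5103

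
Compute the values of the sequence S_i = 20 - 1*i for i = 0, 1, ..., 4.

This is an arithmetic sequence.
i=0: S_0 = 20 + -1*0 = 20
i=1: S_1 = 20 + -1*1 = 19
i=2: S_2 = 20 + -1*2 = 18
i=3: S_3 = 20 + -1*3 = 17
i=4: S_4 = 20 + -1*4 = 16
The first 5 terms are: [20, 19, 18, 17, 16]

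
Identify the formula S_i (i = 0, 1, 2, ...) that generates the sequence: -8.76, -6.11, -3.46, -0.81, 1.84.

Check differences: -6.11 - -8.76 = 2.65
-3.46 - -6.11 = 2.65
Common difference d = 2.65.
First term a = -8.76.
Formula: S_i = -8.76 + 2.65*i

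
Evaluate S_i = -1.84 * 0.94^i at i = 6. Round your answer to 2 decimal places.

S_6 = -1.84 * 0.94^6 ≈ -1.84 * 0.6899 ≈ -1.27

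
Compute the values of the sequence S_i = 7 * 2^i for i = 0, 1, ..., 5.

This is a geometric sequence.
i=0: S_0 = 7 * 2^0 = 7
i=1: S_1 = 7 * 2^1 = 14
i=2: S_2 = 7 * 2^2 = 28
i=3: S_3 = 7 * 2^3 = 56
i=4: S_4 = 7 * 2^4 = 112
i=5: S_5 = 7 * 2^5 = 224
The first 6 terms are: [7, 14, 28, 56, 112, 224]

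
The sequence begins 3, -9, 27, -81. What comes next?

Ratios: -9 / 3 = -3.0
This is a geometric sequence with common ratio r = -3.
Next term = -81 * -3 = 243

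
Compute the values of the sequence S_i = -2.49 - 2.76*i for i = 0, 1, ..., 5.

This is an arithmetic sequence.
i=0: S_0 = -2.49 + -2.76*0 = -2.49
i=1: S_1 = -2.49 + -2.76*1 = -5.25
i=2: S_2 = -2.49 + -2.76*2 = -8.01
i=3: S_3 = -2.49 + -2.76*3 = -10.77
i=4: S_4 = -2.49 + -2.76*4 = -13.53
i=5: S_5 = -2.49 + -2.76*5 = -16.29
The first 6 terms are: [-2.49, -5.25, -8.01, -10.77, -13.53, -16.29]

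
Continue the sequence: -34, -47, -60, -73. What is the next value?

Differences: -47 - -34 = -13
This is an arithmetic sequence with common difference d = -13.
Next term = -73 + -13 = -86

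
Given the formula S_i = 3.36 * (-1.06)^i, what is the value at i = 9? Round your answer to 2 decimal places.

S_9 = 3.36 * (-1.06)^9 ≈ 3.36 * -1.6895 ≈ -5.68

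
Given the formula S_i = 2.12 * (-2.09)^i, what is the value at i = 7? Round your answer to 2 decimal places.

S_7 = 2.12 * (-2.09)^7 ≈ 2.12 * -174.1903 ≈ -369.28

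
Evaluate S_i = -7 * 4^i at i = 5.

S_5 = -7 * 4^5 = -7 * 1024 = -7168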